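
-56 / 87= -0.64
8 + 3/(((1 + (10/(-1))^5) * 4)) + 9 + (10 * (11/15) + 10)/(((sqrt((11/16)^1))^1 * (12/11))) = 2266643/133332 + 52 * sqrt(11)/9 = 36.16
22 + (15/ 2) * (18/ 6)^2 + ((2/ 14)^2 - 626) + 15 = -51105/ 98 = -521.48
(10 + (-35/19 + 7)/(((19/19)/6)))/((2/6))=2334/19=122.84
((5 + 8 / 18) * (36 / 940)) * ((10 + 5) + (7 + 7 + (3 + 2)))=1666 / 235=7.09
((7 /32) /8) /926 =7 /237056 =0.00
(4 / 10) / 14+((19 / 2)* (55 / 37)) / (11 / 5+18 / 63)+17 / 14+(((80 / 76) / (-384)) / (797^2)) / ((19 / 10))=2862120940660501 / 413364187785360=6.92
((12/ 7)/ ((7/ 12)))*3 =432/ 49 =8.82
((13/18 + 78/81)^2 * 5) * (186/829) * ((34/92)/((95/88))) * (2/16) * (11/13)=0.12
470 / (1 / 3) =1410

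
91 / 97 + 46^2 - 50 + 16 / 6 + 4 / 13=2069.91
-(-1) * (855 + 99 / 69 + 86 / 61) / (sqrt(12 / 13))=892.87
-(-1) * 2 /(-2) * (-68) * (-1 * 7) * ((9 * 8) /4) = -8568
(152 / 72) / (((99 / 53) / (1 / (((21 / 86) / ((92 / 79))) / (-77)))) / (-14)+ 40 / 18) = 111543376 / 117433277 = 0.95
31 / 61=0.51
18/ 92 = 9/ 46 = 0.20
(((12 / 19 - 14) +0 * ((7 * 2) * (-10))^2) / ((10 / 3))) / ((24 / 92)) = -2921 / 190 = -15.37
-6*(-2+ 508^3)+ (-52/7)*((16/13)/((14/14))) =-5506053484/7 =-786579069.14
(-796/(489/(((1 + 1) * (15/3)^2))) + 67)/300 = -7037/146700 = -0.05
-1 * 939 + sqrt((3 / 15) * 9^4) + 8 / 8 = -938 + 81 * sqrt(5) / 5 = -901.78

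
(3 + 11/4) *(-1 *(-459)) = 10557/4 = 2639.25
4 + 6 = 10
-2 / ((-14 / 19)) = 19 / 7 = 2.71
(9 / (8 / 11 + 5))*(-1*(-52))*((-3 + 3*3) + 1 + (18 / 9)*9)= 14300 / 7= 2042.86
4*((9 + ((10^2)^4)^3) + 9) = 4000000000000000000000072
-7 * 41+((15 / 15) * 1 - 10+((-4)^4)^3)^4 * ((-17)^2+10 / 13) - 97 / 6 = 1790711086693113589821453496640555 / 78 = 22957834444783507561813510000000.00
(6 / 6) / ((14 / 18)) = 9 / 7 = 1.29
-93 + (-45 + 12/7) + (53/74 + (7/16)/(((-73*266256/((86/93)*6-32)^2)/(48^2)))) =-9111526314225/67191280646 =-135.61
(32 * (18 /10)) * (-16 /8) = -115.20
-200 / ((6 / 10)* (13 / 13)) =-1000 / 3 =-333.33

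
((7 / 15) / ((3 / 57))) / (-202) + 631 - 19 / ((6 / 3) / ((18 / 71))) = 135219457 / 215130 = 628.55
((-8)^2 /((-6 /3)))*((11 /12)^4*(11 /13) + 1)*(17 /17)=-430619 /8424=-51.12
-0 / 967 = 0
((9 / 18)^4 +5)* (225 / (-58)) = -19.64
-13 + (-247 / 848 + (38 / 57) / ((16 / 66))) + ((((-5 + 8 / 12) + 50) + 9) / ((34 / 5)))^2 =119298461 / 2205648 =54.09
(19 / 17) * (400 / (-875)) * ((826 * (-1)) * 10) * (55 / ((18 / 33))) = 21702560 / 51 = 425540.39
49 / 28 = 1.75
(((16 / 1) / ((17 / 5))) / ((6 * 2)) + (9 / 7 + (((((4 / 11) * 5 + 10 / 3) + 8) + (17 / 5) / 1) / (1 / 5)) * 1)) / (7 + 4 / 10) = 552630 / 48433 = 11.41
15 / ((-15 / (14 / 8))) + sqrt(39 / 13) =-7 / 4 + sqrt(3) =-0.02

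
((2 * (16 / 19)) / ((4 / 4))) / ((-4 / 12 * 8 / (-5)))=60 / 19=3.16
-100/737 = -0.14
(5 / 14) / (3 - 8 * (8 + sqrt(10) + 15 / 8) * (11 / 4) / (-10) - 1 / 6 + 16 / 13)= 156900900 / 10505229847 - 13384800 * sqrt(10) / 10505229847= 0.01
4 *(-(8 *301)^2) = -23193856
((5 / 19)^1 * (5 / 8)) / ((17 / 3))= 75 / 2584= 0.03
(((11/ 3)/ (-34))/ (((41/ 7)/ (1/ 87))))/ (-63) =11/ 3274506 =0.00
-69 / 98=-0.70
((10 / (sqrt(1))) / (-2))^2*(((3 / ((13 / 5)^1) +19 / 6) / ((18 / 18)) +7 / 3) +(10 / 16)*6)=13525 / 52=260.10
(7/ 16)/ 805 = 1/ 1840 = 0.00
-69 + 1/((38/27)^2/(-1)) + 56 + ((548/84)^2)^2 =504893047303/280830564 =1797.86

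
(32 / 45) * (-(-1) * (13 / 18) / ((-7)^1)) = -208 / 2835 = -0.07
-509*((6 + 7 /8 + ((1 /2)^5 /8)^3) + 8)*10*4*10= -3175664857525 /1048576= -3028550.01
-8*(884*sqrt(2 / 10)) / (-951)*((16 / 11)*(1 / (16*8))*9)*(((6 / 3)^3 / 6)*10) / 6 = 3536*sqrt(5) / 10461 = 0.76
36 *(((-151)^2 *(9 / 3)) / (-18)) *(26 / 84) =-296413 / 7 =-42344.71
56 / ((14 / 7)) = 28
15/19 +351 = 351.79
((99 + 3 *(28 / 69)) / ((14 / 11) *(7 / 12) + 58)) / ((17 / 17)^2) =152130 / 89171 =1.71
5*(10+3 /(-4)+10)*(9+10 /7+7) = 3355 /2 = 1677.50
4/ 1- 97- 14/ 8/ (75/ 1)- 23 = -34807/ 300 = -116.02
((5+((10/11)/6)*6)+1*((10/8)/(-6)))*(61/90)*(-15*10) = -459025/792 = -579.58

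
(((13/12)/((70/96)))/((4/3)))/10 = 39/350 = 0.11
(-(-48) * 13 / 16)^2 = 1521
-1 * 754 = -754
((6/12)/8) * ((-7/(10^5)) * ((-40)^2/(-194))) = 7/194000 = 0.00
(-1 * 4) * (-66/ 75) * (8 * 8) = 5632/ 25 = 225.28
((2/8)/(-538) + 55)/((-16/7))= -828513/34432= -24.06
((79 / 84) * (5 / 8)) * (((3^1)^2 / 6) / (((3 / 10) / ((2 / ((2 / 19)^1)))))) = 37525 / 672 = 55.84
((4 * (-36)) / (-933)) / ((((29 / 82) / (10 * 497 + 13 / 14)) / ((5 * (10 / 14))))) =7747.76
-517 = -517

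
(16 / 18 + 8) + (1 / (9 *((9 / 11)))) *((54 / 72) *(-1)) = 949 / 108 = 8.79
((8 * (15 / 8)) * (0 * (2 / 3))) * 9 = 0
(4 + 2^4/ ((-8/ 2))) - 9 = -9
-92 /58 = -46 /29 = -1.59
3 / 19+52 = 991 / 19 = 52.16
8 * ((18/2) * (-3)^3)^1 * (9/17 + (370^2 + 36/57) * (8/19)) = -687698711064/6137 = -112057798.77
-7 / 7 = -1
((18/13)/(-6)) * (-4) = 12/13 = 0.92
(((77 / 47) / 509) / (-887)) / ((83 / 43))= -3311 / 1761235183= -0.00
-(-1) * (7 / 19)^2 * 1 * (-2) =-98 / 361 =-0.27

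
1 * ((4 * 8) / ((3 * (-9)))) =-1.19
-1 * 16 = -16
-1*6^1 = -6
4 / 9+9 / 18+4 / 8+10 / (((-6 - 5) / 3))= -1.28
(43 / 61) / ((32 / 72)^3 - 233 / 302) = -9466794 / 9182269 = -1.03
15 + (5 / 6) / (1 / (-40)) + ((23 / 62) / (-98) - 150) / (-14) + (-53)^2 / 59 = 39.99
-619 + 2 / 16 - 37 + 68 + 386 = -1615 / 8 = -201.88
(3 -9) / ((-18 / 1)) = 1 / 3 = 0.33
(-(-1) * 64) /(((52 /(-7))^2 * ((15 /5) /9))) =588 /169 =3.48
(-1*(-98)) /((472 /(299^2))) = 4380649 /236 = 18562.07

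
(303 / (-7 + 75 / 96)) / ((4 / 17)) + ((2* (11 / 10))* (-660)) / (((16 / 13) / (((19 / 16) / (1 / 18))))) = -161901507 / 6368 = -25424.23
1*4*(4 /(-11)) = -16 /11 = -1.45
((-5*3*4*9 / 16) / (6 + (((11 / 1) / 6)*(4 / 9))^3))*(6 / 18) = -885735 / 514984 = -1.72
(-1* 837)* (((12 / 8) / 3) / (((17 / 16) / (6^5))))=-52068096 / 17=-3062829.18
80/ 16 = 5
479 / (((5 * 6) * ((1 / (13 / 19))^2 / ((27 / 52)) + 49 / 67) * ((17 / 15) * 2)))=11264643 / 7748396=1.45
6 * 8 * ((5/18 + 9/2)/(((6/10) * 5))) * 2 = 1376/9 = 152.89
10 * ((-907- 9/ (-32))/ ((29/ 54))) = -3917025/ 232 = -16883.73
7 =7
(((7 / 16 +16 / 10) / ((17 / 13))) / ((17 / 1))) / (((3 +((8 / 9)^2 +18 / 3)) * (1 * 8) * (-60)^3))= -489 / 90260480000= -0.00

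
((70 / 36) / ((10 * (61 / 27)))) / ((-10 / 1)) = -21 / 2440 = -0.01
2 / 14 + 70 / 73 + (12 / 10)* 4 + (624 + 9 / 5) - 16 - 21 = 1519463 / 2555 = 594.70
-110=-110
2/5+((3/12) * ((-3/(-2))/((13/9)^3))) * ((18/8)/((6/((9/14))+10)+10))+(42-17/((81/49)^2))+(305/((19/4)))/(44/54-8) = 10193525980236727/374048644020480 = 27.25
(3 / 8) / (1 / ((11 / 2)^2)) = 363 / 32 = 11.34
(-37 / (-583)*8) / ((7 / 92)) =27232 / 4081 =6.67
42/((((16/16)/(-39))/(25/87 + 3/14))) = -23829/29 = -821.69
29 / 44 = 0.66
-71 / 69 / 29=-71 / 2001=-0.04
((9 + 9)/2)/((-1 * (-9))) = 1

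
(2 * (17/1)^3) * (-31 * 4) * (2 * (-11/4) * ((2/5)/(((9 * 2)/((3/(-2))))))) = -223377.73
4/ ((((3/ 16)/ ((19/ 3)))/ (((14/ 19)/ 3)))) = 33.19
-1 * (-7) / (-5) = -7 / 5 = -1.40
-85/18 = -4.72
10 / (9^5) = 10 / 59049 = 0.00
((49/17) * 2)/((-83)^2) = 98/117113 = 0.00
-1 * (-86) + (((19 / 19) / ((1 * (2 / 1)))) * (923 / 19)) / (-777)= 2538313 / 29526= 85.97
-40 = -40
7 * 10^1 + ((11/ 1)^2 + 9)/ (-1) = -60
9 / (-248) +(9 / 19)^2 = 16839 / 89528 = 0.19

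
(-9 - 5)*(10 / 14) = -10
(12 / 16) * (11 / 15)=11 / 20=0.55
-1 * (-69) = 69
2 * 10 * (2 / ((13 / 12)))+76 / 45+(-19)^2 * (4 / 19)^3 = 466612 / 11115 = 41.98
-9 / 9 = -1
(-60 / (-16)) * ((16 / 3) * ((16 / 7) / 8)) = 40 / 7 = 5.71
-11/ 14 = -0.79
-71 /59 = -1.20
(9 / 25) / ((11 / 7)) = 63 / 275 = 0.23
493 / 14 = 35.21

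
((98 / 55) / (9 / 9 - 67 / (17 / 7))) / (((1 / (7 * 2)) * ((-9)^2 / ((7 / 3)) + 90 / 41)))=-0.03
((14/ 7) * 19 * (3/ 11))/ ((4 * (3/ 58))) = 50.09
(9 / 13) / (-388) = -9 / 5044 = -0.00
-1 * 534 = -534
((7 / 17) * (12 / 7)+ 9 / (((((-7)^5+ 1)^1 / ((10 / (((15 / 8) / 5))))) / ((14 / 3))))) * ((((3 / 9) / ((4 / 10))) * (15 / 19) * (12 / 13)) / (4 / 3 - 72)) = -3424350 / 623354147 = -0.01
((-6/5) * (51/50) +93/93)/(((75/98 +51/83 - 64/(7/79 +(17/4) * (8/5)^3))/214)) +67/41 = 372076903122517/16408145075375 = 22.68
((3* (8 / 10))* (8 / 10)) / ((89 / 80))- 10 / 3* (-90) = 134268 / 445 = 301.73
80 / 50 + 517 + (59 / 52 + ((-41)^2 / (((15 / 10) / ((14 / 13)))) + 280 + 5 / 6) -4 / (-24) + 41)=1597913 / 780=2048.61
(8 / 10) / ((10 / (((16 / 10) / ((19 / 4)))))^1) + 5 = 11939 / 2375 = 5.03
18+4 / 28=127 / 7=18.14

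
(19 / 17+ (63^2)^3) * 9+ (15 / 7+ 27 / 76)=5089162985917329 / 9044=562711519893.56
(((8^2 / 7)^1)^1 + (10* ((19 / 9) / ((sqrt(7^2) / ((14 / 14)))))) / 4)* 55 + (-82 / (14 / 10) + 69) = 69899 / 126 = 554.75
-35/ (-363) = 35/ 363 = 0.10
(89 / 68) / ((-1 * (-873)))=89 / 59364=0.00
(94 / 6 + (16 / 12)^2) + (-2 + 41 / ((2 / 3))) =1385 / 18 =76.94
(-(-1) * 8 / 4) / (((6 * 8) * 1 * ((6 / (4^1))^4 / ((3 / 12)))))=1 / 486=0.00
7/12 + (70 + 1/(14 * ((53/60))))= 70.66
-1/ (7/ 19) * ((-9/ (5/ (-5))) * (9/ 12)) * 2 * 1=-513/ 14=-36.64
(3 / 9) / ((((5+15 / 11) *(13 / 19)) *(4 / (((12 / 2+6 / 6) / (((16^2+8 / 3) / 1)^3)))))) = 1881 / 242990059520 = 0.00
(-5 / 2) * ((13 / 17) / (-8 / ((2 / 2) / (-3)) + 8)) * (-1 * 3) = 195 / 1088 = 0.18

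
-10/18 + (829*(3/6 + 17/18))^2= 116143684/81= 1433872.64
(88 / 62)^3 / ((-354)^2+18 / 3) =42592 / 1866733851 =0.00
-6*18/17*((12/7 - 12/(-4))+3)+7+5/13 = -64392/1547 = -41.62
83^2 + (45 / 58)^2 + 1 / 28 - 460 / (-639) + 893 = 29279379952 / 3761793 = 7783.36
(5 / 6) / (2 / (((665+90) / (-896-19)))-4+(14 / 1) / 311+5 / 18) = -704415 / 5157203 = -0.14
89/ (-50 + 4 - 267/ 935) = -83215/ 43277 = -1.92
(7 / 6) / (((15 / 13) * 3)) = 91 / 270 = 0.34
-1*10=-10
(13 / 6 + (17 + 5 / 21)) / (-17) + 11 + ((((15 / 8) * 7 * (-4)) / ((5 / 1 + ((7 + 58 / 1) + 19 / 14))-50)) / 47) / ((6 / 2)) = 98744137 / 10033842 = 9.84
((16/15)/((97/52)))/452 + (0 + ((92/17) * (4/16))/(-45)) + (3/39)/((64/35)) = 18511387/1395291456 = 0.01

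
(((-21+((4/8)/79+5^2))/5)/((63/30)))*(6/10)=633/2765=0.23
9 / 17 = 0.53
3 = 3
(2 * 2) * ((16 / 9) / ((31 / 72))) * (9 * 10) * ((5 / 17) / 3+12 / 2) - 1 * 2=4775906 / 527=9062.44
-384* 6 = -2304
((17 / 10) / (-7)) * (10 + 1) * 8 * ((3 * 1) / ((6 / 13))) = -4862 / 35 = -138.91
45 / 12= 15 / 4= 3.75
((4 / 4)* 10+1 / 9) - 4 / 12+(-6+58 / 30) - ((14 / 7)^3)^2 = -58.29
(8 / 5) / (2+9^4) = 0.00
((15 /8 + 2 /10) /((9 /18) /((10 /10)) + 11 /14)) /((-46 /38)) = -11039 /8280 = -1.33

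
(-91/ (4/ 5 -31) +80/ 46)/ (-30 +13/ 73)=-1204865/ 7560721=-0.16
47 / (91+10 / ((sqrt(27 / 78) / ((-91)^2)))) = -423 / 1959283781+1410 * sqrt(26) / 21530591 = 0.00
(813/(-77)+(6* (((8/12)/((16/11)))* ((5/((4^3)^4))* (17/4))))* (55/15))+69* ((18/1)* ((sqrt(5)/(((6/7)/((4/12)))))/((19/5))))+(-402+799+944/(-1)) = -34573412199031/62008590336+2415* sqrt(5)/19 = -273.34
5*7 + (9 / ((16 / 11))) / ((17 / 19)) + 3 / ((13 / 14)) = 159637 / 3536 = 45.15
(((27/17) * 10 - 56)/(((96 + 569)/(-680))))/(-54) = -2728/3591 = -0.76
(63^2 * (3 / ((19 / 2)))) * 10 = 238140 / 19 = 12533.68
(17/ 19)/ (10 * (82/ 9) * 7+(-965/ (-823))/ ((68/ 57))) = 8562492/ 6112839695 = 0.00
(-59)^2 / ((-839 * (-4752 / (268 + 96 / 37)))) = 8712943 / 36879084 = 0.24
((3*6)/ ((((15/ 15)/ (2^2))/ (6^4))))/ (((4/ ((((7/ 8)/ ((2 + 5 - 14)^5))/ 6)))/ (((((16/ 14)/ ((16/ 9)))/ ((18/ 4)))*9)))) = -4374/ 16807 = -0.26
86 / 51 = 1.69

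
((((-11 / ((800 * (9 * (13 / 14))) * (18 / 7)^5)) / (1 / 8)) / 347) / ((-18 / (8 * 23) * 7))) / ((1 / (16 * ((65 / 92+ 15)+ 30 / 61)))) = 3361248737 / 26322687253980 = 0.00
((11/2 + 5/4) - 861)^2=11675889/16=729743.06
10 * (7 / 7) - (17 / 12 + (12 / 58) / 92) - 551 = -4341521 / 8004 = -542.42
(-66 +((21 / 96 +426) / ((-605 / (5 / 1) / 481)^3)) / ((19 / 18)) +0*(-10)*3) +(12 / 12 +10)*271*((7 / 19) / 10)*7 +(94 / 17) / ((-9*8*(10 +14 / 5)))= -162569434799393069 / 6591907618560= -24661.97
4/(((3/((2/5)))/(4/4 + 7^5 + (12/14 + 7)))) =313896/35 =8968.46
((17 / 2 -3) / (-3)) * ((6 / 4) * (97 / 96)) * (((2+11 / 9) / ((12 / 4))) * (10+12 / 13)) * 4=-130.40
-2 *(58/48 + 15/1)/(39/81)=-3501/52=-67.33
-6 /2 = -3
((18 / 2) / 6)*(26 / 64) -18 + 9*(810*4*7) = 13062567 / 64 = 204102.61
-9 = -9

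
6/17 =0.35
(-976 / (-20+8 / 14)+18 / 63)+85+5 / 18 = 290881 / 2142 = 135.80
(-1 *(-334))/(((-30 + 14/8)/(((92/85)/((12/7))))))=-215096/28815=-7.46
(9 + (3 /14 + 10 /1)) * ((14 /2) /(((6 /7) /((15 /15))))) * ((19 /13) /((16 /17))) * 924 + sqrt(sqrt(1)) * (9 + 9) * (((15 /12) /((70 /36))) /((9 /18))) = 327858347 /1456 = 225177.44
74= 74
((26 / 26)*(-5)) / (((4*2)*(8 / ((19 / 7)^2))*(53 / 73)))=-131765 / 166208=-0.79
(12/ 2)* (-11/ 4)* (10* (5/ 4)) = -825/ 4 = -206.25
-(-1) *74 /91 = 74 /91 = 0.81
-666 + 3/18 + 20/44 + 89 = -38041/66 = -576.38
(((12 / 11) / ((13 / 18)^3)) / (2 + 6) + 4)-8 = -87920 / 24167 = -3.64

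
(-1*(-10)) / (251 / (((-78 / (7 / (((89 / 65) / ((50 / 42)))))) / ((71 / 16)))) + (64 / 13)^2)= -43318080 / 271479953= -0.16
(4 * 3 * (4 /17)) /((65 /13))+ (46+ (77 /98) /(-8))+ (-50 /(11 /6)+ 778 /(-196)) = 11160077 /733040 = 15.22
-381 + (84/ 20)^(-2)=-167996/ 441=-380.94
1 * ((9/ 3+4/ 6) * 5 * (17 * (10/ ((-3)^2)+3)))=34595/ 27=1281.30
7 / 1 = 7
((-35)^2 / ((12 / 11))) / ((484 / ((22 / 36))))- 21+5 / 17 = -283303 / 14688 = -19.29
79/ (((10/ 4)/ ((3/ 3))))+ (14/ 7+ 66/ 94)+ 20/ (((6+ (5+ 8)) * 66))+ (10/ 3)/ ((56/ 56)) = 1849249/ 49115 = 37.65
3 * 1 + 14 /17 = 65 /17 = 3.82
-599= -599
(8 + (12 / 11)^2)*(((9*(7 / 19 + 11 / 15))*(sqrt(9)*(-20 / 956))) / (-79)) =3142512 / 43407419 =0.07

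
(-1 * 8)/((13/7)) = -4.31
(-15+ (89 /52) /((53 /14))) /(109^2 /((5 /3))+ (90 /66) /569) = -0.00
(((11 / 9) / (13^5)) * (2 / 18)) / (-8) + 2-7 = -1202989331 / 240597864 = -5.00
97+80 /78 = 3823 /39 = 98.03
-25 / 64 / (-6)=25 / 384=0.07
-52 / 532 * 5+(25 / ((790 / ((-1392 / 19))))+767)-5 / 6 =48123709 / 63042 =763.36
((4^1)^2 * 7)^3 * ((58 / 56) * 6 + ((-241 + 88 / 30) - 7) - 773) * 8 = -11372637934.93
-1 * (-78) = 78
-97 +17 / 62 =-96.73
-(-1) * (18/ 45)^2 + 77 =1929/ 25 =77.16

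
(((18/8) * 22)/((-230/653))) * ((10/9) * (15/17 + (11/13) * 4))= -294503/442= -666.30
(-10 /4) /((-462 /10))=25 /462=0.05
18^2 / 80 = 81 / 20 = 4.05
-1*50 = -50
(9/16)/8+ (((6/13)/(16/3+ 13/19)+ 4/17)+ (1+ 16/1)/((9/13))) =2177700107/87325056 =24.94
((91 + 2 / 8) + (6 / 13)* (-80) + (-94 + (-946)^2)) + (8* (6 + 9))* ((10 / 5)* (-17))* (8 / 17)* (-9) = 47432129 / 52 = 912156.33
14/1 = 14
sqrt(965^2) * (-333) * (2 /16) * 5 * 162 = -130144725 /4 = -32536181.25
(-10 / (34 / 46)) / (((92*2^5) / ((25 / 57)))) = -125 / 62016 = -0.00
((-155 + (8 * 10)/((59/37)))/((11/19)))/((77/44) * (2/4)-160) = 49480/43483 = 1.14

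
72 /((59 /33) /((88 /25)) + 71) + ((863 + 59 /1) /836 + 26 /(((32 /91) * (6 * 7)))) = 16124943523 /4166470176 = 3.87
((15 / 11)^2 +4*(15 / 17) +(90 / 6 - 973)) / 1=-1959521 / 2057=-952.61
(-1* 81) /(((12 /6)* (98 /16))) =-324 /49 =-6.61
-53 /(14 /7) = -53 /2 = -26.50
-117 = -117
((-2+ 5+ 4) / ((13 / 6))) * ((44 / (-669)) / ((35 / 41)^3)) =-6065048 / 17756375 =-0.34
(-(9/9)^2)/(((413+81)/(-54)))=27/247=0.11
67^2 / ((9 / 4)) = 17956 / 9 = 1995.11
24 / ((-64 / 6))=-9 / 4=-2.25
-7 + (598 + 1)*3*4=7181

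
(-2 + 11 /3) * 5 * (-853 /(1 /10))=-213250 /3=-71083.33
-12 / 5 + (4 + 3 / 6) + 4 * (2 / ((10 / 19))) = 173 / 10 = 17.30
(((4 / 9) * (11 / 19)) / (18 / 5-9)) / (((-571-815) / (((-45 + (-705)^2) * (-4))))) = -2208800 / 32319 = -68.34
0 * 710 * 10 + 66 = 66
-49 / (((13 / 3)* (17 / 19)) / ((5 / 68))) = -13965 / 15028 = -0.93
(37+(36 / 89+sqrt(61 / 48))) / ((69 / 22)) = 12.29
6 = 6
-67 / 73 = -0.92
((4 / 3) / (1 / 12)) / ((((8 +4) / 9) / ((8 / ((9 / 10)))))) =320 / 3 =106.67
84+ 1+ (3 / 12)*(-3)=84.25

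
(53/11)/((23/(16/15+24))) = 5.25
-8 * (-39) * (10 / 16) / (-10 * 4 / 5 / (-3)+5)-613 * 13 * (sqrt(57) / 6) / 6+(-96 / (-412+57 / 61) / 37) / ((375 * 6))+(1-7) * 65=-7969 * sqrt(57) / 36-2917272493177 / 8002059375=-2035.80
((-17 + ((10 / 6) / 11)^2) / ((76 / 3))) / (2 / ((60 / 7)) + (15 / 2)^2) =-92440 / 7791311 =-0.01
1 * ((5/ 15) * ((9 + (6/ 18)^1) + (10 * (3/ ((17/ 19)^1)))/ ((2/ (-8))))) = -6364/ 153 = -41.59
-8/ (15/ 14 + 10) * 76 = -8512/ 155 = -54.92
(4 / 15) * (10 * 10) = 80 / 3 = 26.67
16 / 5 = 3.20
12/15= 0.80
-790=-790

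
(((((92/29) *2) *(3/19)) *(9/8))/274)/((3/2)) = 0.00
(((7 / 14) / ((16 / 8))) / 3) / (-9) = -1 / 108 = -0.01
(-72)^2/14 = 2592/7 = 370.29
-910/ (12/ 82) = -18655/ 3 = -6218.33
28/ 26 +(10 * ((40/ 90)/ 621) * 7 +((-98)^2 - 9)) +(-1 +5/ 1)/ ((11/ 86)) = 9627.40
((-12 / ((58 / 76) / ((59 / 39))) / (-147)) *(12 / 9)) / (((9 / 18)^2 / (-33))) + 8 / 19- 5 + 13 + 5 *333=1732058113 / 1052961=1644.94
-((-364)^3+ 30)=48228514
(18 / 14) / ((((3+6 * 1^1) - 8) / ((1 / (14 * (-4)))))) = -9 / 392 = -0.02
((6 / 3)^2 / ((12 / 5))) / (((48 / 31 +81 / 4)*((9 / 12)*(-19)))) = -2480 / 462213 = -0.01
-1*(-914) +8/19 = 17374/19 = 914.42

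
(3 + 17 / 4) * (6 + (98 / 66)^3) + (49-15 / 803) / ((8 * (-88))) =67.17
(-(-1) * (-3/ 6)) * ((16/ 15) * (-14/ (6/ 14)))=17.42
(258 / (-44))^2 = 16641 / 484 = 34.38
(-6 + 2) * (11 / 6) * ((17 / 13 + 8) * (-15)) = 13310 / 13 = 1023.85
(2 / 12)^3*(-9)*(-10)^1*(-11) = -55 / 12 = -4.58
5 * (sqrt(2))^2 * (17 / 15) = 34 / 3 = 11.33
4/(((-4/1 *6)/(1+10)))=-11/6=-1.83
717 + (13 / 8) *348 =2565 / 2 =1282.50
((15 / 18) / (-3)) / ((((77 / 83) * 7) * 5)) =-83 / 9702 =-0.01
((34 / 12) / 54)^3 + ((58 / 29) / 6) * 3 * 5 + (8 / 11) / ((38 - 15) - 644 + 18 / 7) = 899607748987 / 179958677184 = 5.00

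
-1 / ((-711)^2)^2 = -1 / 255551481441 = -0.00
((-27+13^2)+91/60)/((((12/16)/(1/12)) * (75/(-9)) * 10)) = -8611/45000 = -0.19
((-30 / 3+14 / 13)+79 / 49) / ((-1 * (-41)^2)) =4657 / 1070797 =0.00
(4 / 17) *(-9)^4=26244 / 17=1543.76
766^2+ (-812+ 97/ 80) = 46875617/ 80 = 585945.21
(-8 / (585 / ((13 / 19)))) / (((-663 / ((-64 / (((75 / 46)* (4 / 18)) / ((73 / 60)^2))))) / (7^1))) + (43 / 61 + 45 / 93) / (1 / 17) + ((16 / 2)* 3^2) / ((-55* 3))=436587260268592 / 22108797871875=19.75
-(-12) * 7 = 84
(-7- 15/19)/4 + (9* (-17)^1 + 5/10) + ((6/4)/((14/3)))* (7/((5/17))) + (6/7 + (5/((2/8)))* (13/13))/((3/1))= -139.84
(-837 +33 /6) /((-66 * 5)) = 1663 /660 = 2.52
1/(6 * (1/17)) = 17/6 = 2.83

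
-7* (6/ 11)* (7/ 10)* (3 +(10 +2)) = -441/ 11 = -40.09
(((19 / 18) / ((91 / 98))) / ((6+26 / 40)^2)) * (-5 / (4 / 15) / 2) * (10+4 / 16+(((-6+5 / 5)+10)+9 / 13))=-518125 / 134862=-3.84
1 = 1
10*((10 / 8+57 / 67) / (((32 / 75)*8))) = 211125 / 34304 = 6.15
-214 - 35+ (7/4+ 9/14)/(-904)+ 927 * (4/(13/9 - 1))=204875261/25312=8094.00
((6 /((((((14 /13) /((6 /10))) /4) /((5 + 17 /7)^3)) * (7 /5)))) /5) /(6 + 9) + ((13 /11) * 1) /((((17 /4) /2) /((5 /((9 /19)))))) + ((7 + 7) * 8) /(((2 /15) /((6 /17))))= 250718196184 /707154525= 354.55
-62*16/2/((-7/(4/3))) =1984/21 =94.48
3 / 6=1 / 2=0.50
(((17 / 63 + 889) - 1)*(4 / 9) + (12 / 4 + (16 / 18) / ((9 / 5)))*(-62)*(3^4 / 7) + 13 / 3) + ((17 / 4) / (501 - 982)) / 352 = -809260576039 / 383999616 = -2107.45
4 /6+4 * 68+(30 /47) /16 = 307613 /1128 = 272.71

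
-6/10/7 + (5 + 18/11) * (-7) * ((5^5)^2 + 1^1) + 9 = -174658217578/385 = -453657707.99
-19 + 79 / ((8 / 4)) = 41 / 2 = 20.50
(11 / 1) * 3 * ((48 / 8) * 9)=1782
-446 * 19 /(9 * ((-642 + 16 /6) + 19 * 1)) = 8474 /5583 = 1.52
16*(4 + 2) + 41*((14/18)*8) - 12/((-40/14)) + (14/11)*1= 176509/495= 356.58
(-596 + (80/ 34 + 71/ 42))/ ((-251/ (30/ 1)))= 2113285/ 29869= 70.75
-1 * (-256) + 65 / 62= 15937 / 62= 257.05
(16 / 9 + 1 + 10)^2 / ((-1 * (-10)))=2645 / 162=16.33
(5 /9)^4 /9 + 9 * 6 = 3189271 /59049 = 54.01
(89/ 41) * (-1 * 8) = -712/ 41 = -17.37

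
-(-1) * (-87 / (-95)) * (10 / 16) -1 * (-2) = 391 / 152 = 2.57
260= 260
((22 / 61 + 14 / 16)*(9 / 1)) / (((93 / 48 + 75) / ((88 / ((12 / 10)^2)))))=663300 / 75091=8.83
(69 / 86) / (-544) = -69 / 46784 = -0.00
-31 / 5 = -6.20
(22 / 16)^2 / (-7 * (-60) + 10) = 121 / 27520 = 0.00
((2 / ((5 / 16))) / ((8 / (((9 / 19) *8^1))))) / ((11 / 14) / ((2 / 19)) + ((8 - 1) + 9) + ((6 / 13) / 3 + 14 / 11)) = 384384 / 3155995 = 0.12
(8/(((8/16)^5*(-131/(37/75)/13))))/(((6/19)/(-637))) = 745157504/29475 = 25281.00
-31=-31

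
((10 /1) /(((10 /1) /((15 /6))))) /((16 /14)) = 35 /16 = 2.19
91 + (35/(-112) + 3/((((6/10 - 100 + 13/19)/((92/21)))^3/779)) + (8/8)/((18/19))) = 466125065109215837/5092104531710448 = 91.54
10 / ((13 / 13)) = 10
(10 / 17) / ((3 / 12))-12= -164 / 17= -9.65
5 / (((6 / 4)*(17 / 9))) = 30 / 17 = 1.76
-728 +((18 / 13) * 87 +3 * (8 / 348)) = -229016 / 377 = -607.47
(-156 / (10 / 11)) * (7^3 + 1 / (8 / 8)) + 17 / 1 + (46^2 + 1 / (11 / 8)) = -3129317 / 55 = -56896.67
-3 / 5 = -0.60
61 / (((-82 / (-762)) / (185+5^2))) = 119039.27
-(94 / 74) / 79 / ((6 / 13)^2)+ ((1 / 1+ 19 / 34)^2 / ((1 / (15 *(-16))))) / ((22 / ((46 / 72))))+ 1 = -5356118815 / 334519812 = -16.01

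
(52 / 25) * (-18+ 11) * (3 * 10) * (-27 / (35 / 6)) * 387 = 19560528 / 25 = 782421.12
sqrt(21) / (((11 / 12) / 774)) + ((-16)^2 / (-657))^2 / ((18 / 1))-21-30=-198094123 / 3884841 + 9288 * sqrt(21) / 11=3818.37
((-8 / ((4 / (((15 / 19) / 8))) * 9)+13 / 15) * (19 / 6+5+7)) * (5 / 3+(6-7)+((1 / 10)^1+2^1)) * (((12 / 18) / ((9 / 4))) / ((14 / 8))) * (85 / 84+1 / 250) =1231537151 / 201993750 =6.10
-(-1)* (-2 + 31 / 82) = -1.62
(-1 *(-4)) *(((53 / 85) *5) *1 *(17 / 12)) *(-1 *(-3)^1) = 53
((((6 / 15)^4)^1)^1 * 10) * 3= 96 / 125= 0.77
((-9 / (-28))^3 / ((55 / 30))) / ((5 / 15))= 6561 / 120736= 0.05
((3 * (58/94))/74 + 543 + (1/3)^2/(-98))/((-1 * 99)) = -416444471/75923001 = -5.49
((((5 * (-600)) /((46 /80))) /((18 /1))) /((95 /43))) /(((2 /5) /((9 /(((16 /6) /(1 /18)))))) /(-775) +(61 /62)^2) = -82646000000 /608044859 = -135.92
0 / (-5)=0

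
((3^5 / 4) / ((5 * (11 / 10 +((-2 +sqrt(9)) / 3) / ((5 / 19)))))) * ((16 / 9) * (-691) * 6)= -2686608 / 71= -37839.55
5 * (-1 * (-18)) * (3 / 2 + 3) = 405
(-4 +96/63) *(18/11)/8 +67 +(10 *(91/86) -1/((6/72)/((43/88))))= 471561/6622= 71.21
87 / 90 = 29 / 30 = 0.97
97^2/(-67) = -9409/67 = -140.43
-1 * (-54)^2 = -2916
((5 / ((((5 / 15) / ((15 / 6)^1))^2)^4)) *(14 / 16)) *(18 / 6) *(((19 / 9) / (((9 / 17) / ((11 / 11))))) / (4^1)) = 130992650.99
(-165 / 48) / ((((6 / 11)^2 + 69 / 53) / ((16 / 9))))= -352715 / 92313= -3.82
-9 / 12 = -3 / 4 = -0.75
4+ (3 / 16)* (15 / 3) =79 / 16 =4.94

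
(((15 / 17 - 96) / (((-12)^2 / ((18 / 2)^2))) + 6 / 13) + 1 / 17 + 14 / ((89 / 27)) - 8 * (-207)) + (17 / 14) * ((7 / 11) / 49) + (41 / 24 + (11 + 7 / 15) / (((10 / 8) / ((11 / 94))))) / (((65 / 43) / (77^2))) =12475066594369317 / 996549554000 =12518.26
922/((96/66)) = 5071/8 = 633.88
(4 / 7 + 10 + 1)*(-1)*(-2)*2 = 324 / 7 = 46.29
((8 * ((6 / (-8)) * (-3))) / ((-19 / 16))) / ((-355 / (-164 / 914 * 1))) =-23616 / 3082465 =-0.01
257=257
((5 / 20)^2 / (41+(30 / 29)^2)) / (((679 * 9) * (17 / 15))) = 4205 / 19603338384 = 0.00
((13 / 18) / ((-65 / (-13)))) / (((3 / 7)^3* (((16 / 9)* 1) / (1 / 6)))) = 0.17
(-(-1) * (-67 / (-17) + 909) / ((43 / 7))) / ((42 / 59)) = 457840 / 2193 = 208.77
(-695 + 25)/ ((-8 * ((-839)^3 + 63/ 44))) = -0.00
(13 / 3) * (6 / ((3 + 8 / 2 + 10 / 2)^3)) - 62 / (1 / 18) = -964211 / 864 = -1115.98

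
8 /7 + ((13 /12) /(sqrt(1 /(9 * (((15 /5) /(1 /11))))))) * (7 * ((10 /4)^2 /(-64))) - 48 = -328 /7 - 2275 * sqrt(33) /1024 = -59.62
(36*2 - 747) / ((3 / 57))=-12825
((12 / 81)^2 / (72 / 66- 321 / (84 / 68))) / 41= -1232 / 595538325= -0.00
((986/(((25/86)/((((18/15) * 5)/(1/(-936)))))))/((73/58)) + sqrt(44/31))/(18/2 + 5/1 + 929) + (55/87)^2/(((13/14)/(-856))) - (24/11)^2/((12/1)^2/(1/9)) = -112132971429427252/6829997342025 + 2 * sqrt(341)/29233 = -16417.72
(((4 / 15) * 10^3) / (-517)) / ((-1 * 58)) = 0.01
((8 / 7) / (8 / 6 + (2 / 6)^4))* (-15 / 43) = -9720 / 32809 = -0.30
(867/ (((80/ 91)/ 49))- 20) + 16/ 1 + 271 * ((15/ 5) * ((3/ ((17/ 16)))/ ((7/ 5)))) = 475619927/ 9520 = 49960.08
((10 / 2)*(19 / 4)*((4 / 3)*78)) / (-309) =-2470 / 309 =-7.99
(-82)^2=6724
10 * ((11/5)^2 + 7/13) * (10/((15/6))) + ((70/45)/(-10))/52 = 503417/2340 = 215.14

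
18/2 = 9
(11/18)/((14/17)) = 187/252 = 0.74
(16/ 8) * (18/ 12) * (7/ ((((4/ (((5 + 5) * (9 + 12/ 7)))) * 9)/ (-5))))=-625/ 2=-312.50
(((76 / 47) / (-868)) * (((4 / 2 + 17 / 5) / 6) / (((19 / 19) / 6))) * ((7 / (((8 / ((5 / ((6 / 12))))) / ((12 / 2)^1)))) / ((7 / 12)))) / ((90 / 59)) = -30267 / 50995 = -0.59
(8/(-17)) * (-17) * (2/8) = 2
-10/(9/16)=-160/9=-17.78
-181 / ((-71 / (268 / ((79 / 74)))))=639.97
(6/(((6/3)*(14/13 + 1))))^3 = 2197/729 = 3.01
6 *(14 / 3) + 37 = 65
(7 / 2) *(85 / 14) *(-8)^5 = -696320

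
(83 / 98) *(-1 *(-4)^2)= -664 / 49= -13.55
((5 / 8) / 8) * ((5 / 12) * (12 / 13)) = 25 / 832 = 0.03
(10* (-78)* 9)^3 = -345948408000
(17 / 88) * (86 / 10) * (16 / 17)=86 / 55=1.56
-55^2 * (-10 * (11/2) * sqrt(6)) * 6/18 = 166375 * sqrt(6)/3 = 135844.62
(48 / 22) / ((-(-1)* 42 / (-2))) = -8 / 77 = -0.10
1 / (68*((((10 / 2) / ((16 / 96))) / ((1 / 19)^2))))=1 / 736440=0.00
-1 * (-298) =298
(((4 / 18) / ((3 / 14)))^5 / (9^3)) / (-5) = -17210368 / 52301766015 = -0.00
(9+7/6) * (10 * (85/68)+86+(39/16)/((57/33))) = 1852753/1824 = 1015.76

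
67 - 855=-788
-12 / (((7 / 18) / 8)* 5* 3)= -576 / 35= -16.46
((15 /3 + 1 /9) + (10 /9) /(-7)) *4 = 416 /21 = 19.81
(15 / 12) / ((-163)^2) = 5 / 106276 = 0.00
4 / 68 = 1 / 17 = 0.06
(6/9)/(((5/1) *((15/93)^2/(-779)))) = -1497238/375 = -3992.63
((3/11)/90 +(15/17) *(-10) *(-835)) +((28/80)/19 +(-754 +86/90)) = 6614.62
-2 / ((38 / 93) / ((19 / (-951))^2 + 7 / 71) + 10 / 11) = -197049578 / 496246973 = -0.40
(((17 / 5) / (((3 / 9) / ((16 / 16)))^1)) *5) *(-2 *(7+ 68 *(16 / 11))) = -10802.73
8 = 8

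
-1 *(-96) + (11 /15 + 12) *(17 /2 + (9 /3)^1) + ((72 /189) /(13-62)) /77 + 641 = 233323551 /264110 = 883.43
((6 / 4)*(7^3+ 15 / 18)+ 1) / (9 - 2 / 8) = 2067 / 35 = 59.06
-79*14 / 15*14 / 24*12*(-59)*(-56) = -25579568 / 15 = -1705304.53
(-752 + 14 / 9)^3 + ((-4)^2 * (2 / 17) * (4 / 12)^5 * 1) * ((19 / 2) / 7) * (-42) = -5237597139560 / 12393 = -422625444.97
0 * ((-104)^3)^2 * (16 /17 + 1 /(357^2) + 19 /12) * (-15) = 0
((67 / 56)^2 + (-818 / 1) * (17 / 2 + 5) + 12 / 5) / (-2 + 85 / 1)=-173094163 / 1301440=-133.00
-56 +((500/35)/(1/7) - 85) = -41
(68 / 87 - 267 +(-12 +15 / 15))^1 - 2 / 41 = -989012 / 3567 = -277.27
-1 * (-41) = 41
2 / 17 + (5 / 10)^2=25 / 68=0.37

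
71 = 71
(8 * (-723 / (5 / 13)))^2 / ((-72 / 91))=-7145821592 / 25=-285832863.68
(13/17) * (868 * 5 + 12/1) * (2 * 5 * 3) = 99840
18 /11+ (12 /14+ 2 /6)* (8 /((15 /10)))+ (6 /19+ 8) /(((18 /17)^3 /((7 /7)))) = 63953083 /4266108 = 14.99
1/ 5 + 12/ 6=11/ 5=2.20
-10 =-10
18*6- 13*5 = 43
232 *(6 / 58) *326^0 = 24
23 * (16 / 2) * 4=736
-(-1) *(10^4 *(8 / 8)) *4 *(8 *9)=2880000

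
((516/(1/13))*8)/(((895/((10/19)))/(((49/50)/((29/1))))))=2629536/2465725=1.07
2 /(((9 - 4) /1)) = 2 /5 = 0.40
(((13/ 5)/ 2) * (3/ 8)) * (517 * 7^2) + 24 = 989907/ 80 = 12373.84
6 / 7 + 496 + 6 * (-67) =664 / 7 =94.86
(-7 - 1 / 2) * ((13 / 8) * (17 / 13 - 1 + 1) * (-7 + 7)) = 0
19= 19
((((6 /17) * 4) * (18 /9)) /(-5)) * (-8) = 384 /85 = 4.52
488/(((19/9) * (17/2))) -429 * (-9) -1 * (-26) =1264285/323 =3914.20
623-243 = 380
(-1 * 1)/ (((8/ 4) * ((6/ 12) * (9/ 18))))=-2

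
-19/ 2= -9.50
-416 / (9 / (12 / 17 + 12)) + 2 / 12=-59887 / 102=-587.13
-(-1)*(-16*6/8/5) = -2.40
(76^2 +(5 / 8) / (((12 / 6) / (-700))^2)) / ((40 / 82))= 168793.92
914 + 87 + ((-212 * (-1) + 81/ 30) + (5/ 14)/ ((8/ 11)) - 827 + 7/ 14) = 218227/ 560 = 389.69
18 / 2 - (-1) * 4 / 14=65 / 7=9.29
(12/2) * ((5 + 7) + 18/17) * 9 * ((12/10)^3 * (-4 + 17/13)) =-18125856/5525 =-3280.70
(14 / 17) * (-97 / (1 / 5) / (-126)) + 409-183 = 35063 / 153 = 229.17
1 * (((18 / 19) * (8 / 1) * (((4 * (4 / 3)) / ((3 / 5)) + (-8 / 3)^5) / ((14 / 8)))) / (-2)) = 979456 / 3591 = 272.75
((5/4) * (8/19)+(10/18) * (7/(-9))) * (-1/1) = -145/1539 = -0.09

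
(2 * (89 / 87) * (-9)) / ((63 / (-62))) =18.12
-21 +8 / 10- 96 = -581 / 5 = -116.20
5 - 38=-33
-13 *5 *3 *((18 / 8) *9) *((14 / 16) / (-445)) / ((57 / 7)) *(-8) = -51597 / 6764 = -7.63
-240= -240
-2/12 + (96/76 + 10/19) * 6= 1205/114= 10.57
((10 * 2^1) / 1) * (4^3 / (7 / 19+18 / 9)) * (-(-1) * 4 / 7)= 19456 / 63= 308.83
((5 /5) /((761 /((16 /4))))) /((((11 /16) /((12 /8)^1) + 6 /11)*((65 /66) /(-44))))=-3066624 /13108225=-0.23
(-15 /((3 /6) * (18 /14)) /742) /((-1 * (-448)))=-5 /71232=-0.00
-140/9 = -15.56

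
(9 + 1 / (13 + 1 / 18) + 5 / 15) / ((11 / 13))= 86242 / 7755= 11.12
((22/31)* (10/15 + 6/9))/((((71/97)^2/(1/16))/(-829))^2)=669250467640931/75625162656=8849.57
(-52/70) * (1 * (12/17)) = -0.52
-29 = -29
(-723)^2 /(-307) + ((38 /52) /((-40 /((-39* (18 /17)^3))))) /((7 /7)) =-25668918999 /15082910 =-1701.85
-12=-12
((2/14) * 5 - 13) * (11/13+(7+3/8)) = -36765/364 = -101.00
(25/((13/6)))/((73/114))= 18.02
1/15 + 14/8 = 109/60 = 1.82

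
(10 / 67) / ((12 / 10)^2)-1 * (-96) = 115901 / 1206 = 96.10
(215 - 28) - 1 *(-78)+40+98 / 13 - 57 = 255.54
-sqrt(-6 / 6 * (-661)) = -sqrt(661) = -25.71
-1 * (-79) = 79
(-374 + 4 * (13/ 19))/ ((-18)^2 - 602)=3527/ 2641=1.34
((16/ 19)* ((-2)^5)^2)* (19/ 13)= 1260.31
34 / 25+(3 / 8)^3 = 18083 / 12800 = 1.41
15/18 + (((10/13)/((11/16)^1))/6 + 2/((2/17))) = 15461/858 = 18.02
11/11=1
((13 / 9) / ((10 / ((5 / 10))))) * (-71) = -923 / 180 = -5.13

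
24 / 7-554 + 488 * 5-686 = 8424 / 7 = 1203.43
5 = 5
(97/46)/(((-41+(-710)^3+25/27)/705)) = -1846395/444525511772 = -0.00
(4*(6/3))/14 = 4/7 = 0.57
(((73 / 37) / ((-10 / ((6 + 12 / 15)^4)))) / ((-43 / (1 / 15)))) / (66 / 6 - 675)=-6097033 / 6189984375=-0.00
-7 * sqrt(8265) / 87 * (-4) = 28 * sqrt(8265) / 87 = 29.26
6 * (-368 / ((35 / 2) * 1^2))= -126.17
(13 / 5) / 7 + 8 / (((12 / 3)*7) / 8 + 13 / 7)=979 / 525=1.86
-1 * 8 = -8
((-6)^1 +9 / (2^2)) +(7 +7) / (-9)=-191 / 36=-5.31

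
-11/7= -1.57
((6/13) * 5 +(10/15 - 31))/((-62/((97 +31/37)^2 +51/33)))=157579638589/36412662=4327.61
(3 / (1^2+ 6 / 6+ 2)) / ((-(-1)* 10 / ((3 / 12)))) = 3 / 160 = 0.02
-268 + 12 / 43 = -11512 / 43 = -267.72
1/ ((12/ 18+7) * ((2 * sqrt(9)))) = 1/ 46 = 0.02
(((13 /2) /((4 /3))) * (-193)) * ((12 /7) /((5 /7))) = -22581 /10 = -2258.10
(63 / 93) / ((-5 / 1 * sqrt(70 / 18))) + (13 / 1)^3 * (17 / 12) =37349 / 12 - 9 * sqrt(35) / 775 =3112.35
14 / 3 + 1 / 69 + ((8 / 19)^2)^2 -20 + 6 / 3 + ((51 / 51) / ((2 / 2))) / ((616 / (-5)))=-73646103745 / 5539163784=-13.30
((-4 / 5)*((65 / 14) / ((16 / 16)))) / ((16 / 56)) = -13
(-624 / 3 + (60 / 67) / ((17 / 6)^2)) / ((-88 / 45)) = 22642560 / 212993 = 106.31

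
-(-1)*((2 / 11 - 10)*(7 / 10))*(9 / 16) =-1701 / 440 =-3.87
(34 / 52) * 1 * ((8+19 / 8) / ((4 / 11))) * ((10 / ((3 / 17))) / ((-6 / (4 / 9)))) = -1319285 / 16848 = -78.31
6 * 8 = 48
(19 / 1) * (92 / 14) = 874 / 7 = 124.86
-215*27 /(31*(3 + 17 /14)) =-81270 /1829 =-44.43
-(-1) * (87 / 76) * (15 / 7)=2.45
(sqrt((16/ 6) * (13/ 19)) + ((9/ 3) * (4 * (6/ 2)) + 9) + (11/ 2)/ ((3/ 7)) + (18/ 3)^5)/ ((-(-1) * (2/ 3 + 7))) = 2 * sqrt(1482)/ 437 + 47003/ 46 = 1021.98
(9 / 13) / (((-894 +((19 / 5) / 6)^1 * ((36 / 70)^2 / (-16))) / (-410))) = 60270000 / 189828223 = 0.32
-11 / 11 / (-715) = 1 / 715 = 0.00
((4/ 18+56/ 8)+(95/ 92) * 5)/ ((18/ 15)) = 51275/ 4968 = 10.32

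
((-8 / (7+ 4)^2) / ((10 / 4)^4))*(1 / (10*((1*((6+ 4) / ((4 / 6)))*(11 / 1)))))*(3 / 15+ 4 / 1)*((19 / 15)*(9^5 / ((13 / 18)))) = -3015750528 / 6758984375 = -0.45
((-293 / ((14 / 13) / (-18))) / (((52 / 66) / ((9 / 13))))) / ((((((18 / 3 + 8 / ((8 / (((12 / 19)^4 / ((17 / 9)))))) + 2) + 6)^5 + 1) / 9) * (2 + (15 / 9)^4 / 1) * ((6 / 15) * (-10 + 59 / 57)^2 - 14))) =15000872133739811517593327601258938146619505 / 37849609888207847487394981199164048259467447864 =0.00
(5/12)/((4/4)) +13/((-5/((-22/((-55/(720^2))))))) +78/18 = -2156525/4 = -539131.25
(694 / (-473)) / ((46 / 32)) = -11104 / 10879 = -1.02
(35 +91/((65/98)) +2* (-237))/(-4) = 75.45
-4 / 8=-1 / 2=-0.50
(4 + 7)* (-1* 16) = -176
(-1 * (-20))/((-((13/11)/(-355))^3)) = 1190948852500/2197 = 542079586.94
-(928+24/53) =-49208/53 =-928.45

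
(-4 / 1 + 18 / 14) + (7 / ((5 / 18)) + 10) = 1137 / 35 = 32.49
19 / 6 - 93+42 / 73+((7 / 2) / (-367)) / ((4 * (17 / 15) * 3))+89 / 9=-2602709191 / 32792184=-79.37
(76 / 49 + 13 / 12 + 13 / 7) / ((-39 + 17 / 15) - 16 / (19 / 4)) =-250895 / 2303392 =-0.11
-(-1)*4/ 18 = 2/ 9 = 0.22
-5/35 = -1/7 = -0.14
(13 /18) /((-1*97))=-13 /1746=-0.01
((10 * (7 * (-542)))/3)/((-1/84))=1062320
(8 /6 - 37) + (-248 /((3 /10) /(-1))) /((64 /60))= 2218 /3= 739.33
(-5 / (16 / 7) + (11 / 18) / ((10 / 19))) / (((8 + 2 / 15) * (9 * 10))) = -739 / 527040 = -0.00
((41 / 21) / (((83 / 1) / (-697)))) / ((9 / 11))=-314347 / 15687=-20.04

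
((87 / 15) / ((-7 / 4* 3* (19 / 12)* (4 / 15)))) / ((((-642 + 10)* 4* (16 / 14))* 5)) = 87 / 480320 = 0.00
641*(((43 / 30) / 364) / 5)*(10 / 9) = 27563 / 49140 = 0.56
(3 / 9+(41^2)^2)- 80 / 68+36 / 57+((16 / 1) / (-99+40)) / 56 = 1130860988314 / 400197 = 2825760.78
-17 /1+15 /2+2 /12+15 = 17 /3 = 5.67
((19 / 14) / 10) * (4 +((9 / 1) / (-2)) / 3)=19 / 56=0.34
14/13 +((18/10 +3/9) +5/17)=11617/3315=3.50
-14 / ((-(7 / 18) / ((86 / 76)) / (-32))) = -24768 / 19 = -1303.58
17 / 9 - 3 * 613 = -16534 / 9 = -1837.11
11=11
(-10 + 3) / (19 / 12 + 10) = -84 / 139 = -0.60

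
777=777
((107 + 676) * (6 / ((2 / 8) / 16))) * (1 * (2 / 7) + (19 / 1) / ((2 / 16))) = 320516352 / 7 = 45788050.29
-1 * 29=-29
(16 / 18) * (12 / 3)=32 / 9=3.56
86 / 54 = 43 / 27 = 1.59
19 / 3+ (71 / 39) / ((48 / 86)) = 8981 / 936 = 9.60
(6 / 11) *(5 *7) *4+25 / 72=60755 / 792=76.71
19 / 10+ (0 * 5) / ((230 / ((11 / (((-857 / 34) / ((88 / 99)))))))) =19 / 10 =1.90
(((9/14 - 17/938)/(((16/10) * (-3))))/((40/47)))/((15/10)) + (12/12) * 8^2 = 8630837/135072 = 63.90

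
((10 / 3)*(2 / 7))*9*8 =480 / 7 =68.57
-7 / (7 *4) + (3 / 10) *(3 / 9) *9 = 13 / 20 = 0.65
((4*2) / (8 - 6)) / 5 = 4 / 5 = 0.80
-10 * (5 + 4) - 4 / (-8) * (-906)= -543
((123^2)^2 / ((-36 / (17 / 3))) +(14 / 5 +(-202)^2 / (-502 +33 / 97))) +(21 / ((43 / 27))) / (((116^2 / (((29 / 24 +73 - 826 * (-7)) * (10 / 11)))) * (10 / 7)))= -446338813329363837489 / 12388483310720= -36028527.64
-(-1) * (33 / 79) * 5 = 165 / 79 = 2.09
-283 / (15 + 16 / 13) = -3679 / 211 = -17.44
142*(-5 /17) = -710 /17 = -41.76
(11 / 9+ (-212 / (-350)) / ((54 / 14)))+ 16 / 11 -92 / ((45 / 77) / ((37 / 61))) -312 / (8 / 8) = -183276919 / 452925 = -404.65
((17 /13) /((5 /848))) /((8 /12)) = 21624 /65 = 332.68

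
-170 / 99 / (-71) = 0.02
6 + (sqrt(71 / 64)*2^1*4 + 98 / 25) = sqrt(71) + 248 / 25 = 18.35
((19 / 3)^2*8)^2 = 8340544 / 81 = 102969.68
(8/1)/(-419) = -8/419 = -0.02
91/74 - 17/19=471/1406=0.33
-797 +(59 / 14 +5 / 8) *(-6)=-23129 / 28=-826.04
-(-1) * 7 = 7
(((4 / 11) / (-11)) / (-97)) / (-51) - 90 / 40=-5387299 / 2394348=-2.25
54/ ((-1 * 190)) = -27/ 95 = -0.28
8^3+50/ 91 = 46642/ 91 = 512.55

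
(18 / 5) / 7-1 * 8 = -262 / 35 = -7.49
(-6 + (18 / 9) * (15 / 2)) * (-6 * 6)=-324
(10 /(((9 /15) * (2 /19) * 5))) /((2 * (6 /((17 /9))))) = 1615 /324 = 4.98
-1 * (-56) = 56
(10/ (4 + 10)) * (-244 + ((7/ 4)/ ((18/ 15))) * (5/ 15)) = -173.94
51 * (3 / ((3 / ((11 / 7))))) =561 / 7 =80.14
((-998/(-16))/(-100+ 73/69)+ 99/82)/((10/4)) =1291821/5598140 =0.23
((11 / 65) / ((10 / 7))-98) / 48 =-2.04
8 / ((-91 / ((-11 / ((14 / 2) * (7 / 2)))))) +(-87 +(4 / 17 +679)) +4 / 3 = 134991824 / 227409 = 593.61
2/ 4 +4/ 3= 11/ 6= 1.83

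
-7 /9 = -0.78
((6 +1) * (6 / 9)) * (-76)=-1064 / 3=-354.67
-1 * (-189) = 189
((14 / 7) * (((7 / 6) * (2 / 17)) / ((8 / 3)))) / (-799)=-7 / 54332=-0.00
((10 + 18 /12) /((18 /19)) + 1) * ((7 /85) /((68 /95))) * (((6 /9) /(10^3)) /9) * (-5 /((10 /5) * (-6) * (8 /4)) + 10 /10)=1824361 /13483584000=0.00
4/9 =0.44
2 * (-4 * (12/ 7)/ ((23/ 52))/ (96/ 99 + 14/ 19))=-1564992/ 86135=-18.17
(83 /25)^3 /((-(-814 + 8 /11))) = 6289657 /139781250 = 0.04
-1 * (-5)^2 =-25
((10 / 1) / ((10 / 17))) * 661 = 11237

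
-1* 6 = -6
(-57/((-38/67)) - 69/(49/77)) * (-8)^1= 444/7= 63.43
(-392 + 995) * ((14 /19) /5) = 8442 /95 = 88.86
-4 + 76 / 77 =-232 / 77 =-3.01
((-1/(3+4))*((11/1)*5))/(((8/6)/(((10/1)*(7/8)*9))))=-7425/16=-464.06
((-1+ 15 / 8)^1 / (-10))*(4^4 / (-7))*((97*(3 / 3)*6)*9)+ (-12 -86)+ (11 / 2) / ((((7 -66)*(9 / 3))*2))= 58989089 / 3540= 16663.58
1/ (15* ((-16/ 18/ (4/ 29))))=-3/ 290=-0.01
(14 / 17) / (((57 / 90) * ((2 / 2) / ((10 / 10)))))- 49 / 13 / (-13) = 86807 / 54587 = 1.59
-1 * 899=-899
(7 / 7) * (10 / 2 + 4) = 9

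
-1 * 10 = -10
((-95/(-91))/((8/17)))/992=1615/722176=0.00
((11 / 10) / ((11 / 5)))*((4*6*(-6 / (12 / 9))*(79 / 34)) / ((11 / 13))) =-27729 / 187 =-148.28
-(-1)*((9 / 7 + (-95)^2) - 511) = 59607 / 7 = 8515.29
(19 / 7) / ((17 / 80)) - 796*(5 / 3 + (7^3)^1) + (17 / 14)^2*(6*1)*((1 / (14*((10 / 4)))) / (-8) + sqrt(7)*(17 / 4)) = -383925063737 / 1399440 + 14739*sqrt(7) / 392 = -274242.45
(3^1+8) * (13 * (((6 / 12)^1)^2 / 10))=143 / 40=3.58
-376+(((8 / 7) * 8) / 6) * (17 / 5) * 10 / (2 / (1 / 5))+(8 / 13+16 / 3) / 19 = -3203024 / 8645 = -370.51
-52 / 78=-2 / 3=-0.67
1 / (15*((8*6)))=1 / 720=0.00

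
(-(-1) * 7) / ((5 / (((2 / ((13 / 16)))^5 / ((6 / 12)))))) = 469762048 / 1856465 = 253.04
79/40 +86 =87.98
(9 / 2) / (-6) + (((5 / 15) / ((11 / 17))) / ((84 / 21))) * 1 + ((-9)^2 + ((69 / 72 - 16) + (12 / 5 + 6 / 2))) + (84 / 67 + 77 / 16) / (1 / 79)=97278587 / 176880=549.97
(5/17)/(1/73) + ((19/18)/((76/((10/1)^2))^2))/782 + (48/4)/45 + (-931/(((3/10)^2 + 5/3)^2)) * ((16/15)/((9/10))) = -7336535730071/21846163140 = -335.83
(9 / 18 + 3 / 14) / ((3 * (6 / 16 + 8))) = 40 / 1407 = 0.03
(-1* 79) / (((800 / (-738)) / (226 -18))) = 378963 / 25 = 15158.52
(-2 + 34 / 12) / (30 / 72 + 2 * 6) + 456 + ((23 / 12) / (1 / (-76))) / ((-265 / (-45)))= 3406223 / 7897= 431.33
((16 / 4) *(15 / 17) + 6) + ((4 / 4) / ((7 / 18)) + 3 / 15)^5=154493328119 / 892871875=173.03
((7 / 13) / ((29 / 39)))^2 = 441 / 841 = 0.52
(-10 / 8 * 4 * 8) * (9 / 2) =-180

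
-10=-10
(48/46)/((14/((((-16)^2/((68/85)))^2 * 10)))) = 12288000/161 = 76322.98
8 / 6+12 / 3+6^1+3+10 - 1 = 70 / 3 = 23.33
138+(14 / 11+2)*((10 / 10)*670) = 25638 / 11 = 2330.73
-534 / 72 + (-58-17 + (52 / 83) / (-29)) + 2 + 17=-63.44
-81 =-81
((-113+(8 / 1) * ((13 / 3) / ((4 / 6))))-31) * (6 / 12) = -46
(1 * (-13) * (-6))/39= 2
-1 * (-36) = 36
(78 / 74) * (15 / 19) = 585 / 703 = 0.83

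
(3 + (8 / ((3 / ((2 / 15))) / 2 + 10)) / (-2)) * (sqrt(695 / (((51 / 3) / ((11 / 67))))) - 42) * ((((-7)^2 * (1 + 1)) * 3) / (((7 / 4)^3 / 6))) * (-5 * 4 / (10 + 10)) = 3303936 / 85 - 550656 * sqrt(8707655) / 677705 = 36472.16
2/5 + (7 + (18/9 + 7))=82/5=16.40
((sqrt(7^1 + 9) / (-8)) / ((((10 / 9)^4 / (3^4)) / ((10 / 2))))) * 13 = -6908733 / 4000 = -1727.18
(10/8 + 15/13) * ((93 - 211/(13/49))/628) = -570625/212264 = -2.69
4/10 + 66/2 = 167/5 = 33.40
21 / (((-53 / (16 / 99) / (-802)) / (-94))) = -8443456 / 1749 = -4827.59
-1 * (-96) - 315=-219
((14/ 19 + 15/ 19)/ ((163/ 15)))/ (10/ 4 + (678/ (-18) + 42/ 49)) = -18270/ 4462777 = -0.00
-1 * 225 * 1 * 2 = -450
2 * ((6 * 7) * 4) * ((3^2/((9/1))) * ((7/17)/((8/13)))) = 3822/17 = 224.82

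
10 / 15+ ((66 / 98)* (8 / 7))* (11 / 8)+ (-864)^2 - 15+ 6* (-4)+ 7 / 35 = 3840531169 / 5145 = 746458.92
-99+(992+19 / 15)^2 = 986479.67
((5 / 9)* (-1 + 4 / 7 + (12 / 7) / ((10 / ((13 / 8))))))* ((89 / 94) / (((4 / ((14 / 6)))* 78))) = -623 / 1055808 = -0.00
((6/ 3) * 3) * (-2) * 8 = -96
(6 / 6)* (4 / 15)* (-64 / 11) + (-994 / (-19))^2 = 162933524 / 59565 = 2735.39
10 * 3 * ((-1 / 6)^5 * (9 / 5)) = -1 / 144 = -0.01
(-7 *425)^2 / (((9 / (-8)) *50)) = -1416100 / 9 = -157344.44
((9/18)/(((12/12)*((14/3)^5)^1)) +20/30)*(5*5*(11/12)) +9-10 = 553083547/38723328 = 14.28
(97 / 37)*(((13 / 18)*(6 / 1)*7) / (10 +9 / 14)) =123578 / 16539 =7.47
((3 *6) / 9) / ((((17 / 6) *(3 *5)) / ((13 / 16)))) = 13 / 340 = 0.04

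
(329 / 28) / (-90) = -47 / 360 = -0.13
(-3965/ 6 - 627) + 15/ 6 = -3856/ 3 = -1285.33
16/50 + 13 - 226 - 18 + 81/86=-493937/2150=-229.74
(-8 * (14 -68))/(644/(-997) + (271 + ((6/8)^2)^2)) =110260224/69083765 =1.60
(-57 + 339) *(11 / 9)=1034 / 3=344.67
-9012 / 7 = -1287.43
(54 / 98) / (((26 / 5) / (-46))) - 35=-25400 / 637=-39.87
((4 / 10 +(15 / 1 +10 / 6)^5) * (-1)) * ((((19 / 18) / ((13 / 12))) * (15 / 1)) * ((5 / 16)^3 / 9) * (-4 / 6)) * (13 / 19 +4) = 8691408953375 / 43670016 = 199024.63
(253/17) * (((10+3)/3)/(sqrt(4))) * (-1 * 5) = -161.23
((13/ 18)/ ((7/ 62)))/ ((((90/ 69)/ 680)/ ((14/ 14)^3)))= 630292/ 189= 3334.88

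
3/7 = 0.43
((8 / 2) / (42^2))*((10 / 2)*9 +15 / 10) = 31 / 294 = 0.11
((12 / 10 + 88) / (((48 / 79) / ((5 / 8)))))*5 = 88085 / 192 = 458.78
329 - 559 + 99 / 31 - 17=-7558 / 31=-243.81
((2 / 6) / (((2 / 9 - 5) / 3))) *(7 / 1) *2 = -2.93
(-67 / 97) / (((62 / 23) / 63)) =-97083 / 6014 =-16.14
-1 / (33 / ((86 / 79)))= -86 / 2607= -0.03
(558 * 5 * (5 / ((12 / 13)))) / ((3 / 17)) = 171275 / 2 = 85637.50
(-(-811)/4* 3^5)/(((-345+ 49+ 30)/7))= -1296.53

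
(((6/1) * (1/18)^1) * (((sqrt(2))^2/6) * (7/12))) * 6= 0.39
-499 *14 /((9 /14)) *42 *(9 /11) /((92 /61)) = -62643462 /253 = -247602.62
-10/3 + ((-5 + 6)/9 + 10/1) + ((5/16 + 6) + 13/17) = 33917/2448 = 13.85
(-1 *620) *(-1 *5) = 3100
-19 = -19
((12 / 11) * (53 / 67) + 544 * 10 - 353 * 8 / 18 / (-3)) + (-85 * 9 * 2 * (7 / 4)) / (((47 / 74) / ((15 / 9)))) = -1433653603 / 935253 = -1532.90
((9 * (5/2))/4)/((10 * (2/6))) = 27/16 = 1.69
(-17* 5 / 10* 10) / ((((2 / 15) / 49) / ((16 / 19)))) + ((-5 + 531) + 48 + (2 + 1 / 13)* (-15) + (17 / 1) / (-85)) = -31816832 / 1235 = -25762.62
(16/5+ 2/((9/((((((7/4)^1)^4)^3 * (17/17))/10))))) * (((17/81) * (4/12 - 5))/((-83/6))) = 386921510059/253784752128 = 1.52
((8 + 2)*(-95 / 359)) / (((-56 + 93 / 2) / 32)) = 3200 / 359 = 8.91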